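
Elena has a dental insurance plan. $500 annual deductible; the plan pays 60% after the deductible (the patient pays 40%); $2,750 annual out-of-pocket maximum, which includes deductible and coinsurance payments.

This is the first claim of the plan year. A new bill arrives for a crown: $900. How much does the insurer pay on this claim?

$240

The full $500 deductible is still open; $500 of this bill applies to it.
That leaves $900 − $500 = $400 for coinsurance.
40% of $400 = $160 falls to the patient.
Patient responsibility before any cap: $500 + $160 = $660.
Total out-of-pocket so far would be $0 + $660 = $660, below the $2,750 cap — no reduction.
Insurer pays the balance: $900 − $660 = $240.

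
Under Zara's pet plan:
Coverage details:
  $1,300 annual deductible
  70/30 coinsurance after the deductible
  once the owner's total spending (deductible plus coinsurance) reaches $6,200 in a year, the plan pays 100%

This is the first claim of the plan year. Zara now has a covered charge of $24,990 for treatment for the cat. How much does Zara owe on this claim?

$6,200

The full $1,300 deductible is still open; $1,300 of this bill applies to it.
That leaves $24,990 − $1,300 = $23,690 for coinsurance.
Owner's 30% share of $23,690 is $7,107.
Owner responsibility before any cap: $1,300 + $7,107 = $8,407.
That would bring total out-of-pocket to $8,407, past the $6,200 cap. The owner is capped at $6,200 − $0 = $6,200 on this claim.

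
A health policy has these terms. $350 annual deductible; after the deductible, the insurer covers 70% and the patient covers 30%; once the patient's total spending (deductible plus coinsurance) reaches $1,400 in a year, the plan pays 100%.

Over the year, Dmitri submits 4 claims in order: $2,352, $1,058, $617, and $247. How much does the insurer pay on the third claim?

$485

Bill 1, $2,352: deductible takes $350, $2,002 remains; 30% of $2,002 = $600.60. Patient pays $950.60; OOP now $950.60. Plan pays $2,352 − $950.60 = $1,401.40.
Bill 2, $1,058: deductible met; 30% of $1,058 = $317.40. Cost to patient: $317.40. OOP to date $1,268. Insurer: $1,058 − $317.40 = $740.60.
Bill 3, $617: deductible already satisfied, so patient's share is 30% × $617 = $185.10. That would push OOP to $1,453.10, over the $1,400 cap, so patient pays $1,400 − $1,268 = $132. Plan pays $617 − $132 = $485.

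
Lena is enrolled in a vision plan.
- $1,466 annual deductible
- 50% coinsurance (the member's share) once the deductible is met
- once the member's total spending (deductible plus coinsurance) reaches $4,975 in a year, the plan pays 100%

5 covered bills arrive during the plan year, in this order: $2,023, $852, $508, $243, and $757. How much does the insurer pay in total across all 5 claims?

Claim 1 — $2,023: $1,466 to deductible, leaving $557; 50% of $557 = $278.50. Cost to member: $1,744.50. OOP to date $1,744.50. Insurer: $2,023 − $1,744.50 = $278.50.
Claim 2 — $852: 50% coinsurance on $852 = $426. Member owes $426 (running OOP $2,170.50). Insurer: $852 − $426 = $426.
Claim 3 — $508: deductible already satisfied, so member's share is 50% × $508 = $254. Member owes $254 (running OOP $2,424.50). Insurer: $508 − $254 = $254.
Claim 4 — $243: deductible met; 50% of $243 = $121.50. Member owes $121.50 (running OOP $2,546). Plan pays $243 − $121.50 = $121.50.
Claim 5 — $757: deductible already satisfied, so member's share is 50% × $757 = $378.50. Cost to member: $378.50. OOP to date $2,924.50. Plan pays $757 − $378.50 = $378.50.
Insurer total: $278.50 + $426 + $254 + $121.50 + $378.50 = $1,458.50.

$1,458.50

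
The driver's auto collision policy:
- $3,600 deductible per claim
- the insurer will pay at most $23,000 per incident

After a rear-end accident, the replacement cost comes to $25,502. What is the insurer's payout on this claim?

Subtract the deductible: $25,502 − $3,600 = $21,902.
$21,902 ≤ $23,000, so the limit doesn't bind; insurer pays $21,902.

$21,902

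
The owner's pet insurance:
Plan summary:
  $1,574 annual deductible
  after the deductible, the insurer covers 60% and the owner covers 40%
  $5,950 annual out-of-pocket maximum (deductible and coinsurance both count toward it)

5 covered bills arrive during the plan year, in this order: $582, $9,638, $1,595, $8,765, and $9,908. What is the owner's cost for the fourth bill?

Claim 1 ($582): fully absorbed by the deductible. Owner owes $582 (running OOP $582).
Claim 2 ($9,638): $992 finishes the deductible; $8,646 goes to coinsurance; coinsurance $8,646 × 40% = $3,458.40. Cost to owner: $4,450.40. OOP to date $5,032.40.
Claim 3 ($1,595): 40% coinsurance on $1,595 = $638. Owner pays $638; OOP now $5,670.40.
Claim 4 ($8,765): 40% coinsurance on $8,765 = $3,506. OOP would hit $9,176.40 > $5,950, so the cap limits the owner to $5,950 − $5,670.40 = $279.60.

$279.60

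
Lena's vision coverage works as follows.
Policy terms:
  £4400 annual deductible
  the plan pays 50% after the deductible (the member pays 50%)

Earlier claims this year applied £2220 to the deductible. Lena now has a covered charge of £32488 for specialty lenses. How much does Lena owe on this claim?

Deductible still to meet: £4400 − £2220 = £2180.
That leaves £32488 − £2180 = £30308 for coinsurance.
Coinsurance: £30308 × 50% = £15154.
Member responsibility: £2180 + £15154 = £17334.

£17334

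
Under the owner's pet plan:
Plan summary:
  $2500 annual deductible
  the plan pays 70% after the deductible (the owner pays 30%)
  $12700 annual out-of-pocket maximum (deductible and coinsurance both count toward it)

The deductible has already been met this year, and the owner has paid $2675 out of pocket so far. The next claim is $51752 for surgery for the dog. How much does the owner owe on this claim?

With the deductible met, the entire $51752 is subject to coinsurance.
Owner's 30% share of $51752 is $15525.60.
That would bring total out-of-pocket to $18200.60, past the $12700 cap. The owner is capped at $12700 − $2675 = $10025 on this claim.

$10025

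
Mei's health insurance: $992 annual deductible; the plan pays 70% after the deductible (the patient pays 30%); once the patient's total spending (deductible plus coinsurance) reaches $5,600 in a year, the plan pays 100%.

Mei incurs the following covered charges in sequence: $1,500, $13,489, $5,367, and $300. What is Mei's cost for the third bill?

$408.90

Bill 1, $1,500: deductible takes $992, $508 remains; 30% of $508 = $152.40. Cost to patient: $1,144.40. OOP to date $1,144.40.
Bill 2, $13,489: 30% coinsurance on $13,489 = $4,046.70. Patient pays $4,046.70; OOP now $5,191.10.
Bill 3, $5,367: deductible met; 30% of $5,367 = $1,610.10. That would push OOP to $6,801.20, over the $5,600 cap, so patient pays $5,600 − $5,191.10 = $408.90.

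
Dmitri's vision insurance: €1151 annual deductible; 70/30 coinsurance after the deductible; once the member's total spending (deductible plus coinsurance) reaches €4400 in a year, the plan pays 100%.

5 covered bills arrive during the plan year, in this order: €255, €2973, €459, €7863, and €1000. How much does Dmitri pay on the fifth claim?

Claim 1 — €255: all of it applies to the deductible. Member owes €255 (running OOP €255).
Claim 2 — €2973: €896 finishes the deductible; €2077 goes to coinsurance; coinsurance €2077 × 30% = €623.10. Cost to member: €1519.10. OOP to date €1774.10.
Claim 3 — €459: deductible met; 30% of €459 = €137.70. Member owes €137.70 (running OOP €1911.80).
Claim 4 — €7863: deductible met; 30% of €7863 = €2358.90. Cost to member: €2358.90. OOP to date €4270.70.
Claim 5 — €1000: deductible already satisfied, so member's share is 30% × €1000 = €300. Adding that to €4270.70 gives €4570.70, past the €4400 cap; member pays only €4400 − €4270.70 = €129.30.

€129.30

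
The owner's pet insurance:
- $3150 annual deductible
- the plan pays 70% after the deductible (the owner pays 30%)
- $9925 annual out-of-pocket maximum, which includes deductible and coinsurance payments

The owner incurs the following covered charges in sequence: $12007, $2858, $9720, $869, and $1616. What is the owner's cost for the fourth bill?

#1 ($12007): deductible takes $3150, $8857 remains; 30% of $8857 = $2657.10. Owner pays $5807.10; OOP now $5807.10.
#2 ($2858): deductible already satisfied, so owner's share is 30% × $2858 = $857.40. Owner owes $857.40 (running OOP $6664.50).
#3 ($9720): 30% coinsurance on $9720 = $2916. Owner pays $2916; OOP now $9580.50.
#4 ($869): deductible already satisfied, so owner's share is 30% × $869 = $260.70. Owner pays $260.70; OOP now $9841.20.

$260.70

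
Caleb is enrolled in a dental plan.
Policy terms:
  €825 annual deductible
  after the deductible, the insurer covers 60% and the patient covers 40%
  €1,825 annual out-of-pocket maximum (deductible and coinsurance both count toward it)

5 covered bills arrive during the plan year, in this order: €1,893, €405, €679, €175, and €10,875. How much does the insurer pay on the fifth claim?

€10,805.80

Claim 1 — €1,893: €825 finishes the deductible; €1,068 goes to coinsurance; patient's 40% is €427.20. Patient pays €1,252.20; OOP now €1,252.20. Insurer: €1,893 − €1,252.20 = €640.80.
Claim 2 — €405: deductible met; 40% of €405 = €162. Patient owes €162 (running OOP €1,414.20). Insurer: €405 − €162 = €243.
Claim 3 — €679: 40% coinsurance on €679 = €271.60. Patient pays €271.60; OOP now €1,685.80. Plan pays €679 − €271.60 = €407.40.
Claim 4 — €175: deductible met; 40% of €175 = €70. Patient owes €70 (running OOP €1,755.80). Insurer: €175 − €70 = €105.
Claim 5 — €10,875: 40% coinsurance on €10,875 = €4,350. That would push OOP to €6,105.80, over the €1,825 cap, so patient pays €1,825 − €1,755.80 = €69.20. Plan pays €10,875 − €69.20 = €10,805.80.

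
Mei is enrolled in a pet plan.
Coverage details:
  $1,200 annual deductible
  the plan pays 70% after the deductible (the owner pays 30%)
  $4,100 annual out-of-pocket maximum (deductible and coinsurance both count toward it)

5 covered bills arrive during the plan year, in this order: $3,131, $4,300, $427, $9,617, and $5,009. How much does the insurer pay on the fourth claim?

#1 ($3,131): deductible takes $1,200, $1,931 remains; owner's 30% is $579.30. Cost to owner: $1,779.30. OOP to date $1,779.30. Plan pays $3,131 − $1,779.30 = $1,351.70.
#2 ($4,300): deductible met; 30% of $4,300 = $1,290. Cost to owner: $1,290. OOP to date $3,069.30. Plan pays $4,300 − $1,290 = $3,010.
#3 ($427): deductible already satisfied, so owner's share is 30% × $427 = $128.10. Owner pays $128.10; OOP now $3,197.40. Insurer: $427 − $128.10 = $298.90.
#4 ($9,617): deductible met; 30% of $9,617 = $2,885.10. That would push OOP to $6,082.50, over the $4,100 cap, so owner pays $4,100 − $3,197.40 = $902.60. Insurer: $9,617 − $902.60 = $8,714.40.

$8,714.40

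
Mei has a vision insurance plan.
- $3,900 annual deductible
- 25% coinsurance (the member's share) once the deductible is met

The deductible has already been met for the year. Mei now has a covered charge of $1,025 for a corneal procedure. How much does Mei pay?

The deductible is already satisfied, so the full bill goes to coinsurance.
Member's 25% share of $1,025 is $256.25.

$256.25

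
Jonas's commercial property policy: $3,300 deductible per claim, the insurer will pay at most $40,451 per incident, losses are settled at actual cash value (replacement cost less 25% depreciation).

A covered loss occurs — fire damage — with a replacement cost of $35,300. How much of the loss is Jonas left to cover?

$12,125

At 25% depreciation, ACV = $35,300 − $8,825 = $26,475.
Less the $3,300 deductible: $26,475 − $3,300 = $23,175.
That's under the $40,451 cap, so the insurer reimburses the full $23,175.
Business's share is the uncovered remainder: $35,300 − $23,175 = $12,125.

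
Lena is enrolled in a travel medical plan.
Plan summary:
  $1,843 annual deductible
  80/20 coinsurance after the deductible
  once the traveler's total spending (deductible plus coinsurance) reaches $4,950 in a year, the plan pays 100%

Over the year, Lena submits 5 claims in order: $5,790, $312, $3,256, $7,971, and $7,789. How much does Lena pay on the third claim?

$651.20

#1 ($5,790): $1,843 to deductible, leaving $3,947; traveler's 20% is $789.40. Traveler owes $2,632.40 (running OOP $2,632.40).
#2 ($312): deductible already satisfied, so traveler's share is 20% × $312 = $62.40. Traveler pays $62.40; OOP now $2,694.80.
#3 ($3,256): deductible already satisfied, so traveler's share is 20% × $3,256 = $651.20. Traveler owes $651.20 (running OOP $3,346).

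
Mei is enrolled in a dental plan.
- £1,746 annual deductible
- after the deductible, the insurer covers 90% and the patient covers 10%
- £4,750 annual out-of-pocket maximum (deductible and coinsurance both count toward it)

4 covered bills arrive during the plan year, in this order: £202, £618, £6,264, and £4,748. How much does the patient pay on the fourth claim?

£474.80

#1 (£202): fully absorbed by the deductible. Cost to patient: £202. OOP to date £202.
#2 (£618): entire amount goes to the deductible. Patient pays £618; OOP now £820.
#3 (£6,264): deductible takes £926, £5,338 remains; patient's 10% is £533.80. Patient owes £1,459.80 (running OOP £2,279.80).
#4 (£4,748): 10% coinsurance on £4,748 = £474.80. Patient owes £474.80 (running OOP £2,754.60).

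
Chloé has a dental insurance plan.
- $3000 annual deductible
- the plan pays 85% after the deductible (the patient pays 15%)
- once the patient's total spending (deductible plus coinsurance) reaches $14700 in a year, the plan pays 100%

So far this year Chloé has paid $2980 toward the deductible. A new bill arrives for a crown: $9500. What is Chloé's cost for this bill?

$1442

Deductible still to meet: $3000 − $2980 = $20.
After the $20 deductible portion, $9500 − $20 = $9480 is subject to coinsurance.
Coinsurance: $9480 × 15% = $1422.
So the patient owes $20 + $1422 = $1442 before any cap.
Cumulative spending $2980 + $1442 = $4422 stays under the $14700 maximum.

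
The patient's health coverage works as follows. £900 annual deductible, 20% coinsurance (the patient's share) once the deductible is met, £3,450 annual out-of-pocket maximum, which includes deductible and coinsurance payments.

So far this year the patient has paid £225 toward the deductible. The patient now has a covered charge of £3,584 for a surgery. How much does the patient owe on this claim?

£225 of the £900 deductible is already met, leaving £675.
The remaining £2,909 (= £3,584 − £675) moves to coinsurance.
Patient's 20% share of £2,909 is £581.80.
So the patient owes £675 + £581.80 = £1,256.80 before any cap.
Year-to-date out-of-pocket becomes £225 + £1,256.80 = £1,481.80, still under the £3,450 maximum, so no cap applies.

£1,256.80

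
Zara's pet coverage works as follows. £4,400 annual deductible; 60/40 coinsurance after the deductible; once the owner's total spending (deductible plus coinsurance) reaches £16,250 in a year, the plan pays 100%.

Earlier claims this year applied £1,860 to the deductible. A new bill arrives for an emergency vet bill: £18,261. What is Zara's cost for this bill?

£8,828.40

Remaining deductible: £4,400 − £1,860 = £2,540.
After the £2,540 deductible portion, £18,261 − £2,540 = £15,721 is subject to coinsurance.
Coinsurance: £15,721 × 40% = £6,288.40.
Owner responsibility before any cap: £2,540 + £6,288.40 = £8,828.40.
Cumulative spending £1,860 + £8,828.40 = £10,688.40 stays under the £16,250 maximum.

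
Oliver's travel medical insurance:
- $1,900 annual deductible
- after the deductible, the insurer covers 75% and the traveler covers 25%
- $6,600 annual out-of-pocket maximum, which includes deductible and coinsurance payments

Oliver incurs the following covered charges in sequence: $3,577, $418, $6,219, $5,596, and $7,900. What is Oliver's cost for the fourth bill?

$1,399

#1 ($3,577): deductible takes $1,900, $1,677 remains; coinsurance $1,677 × 25% = $419.25. Traveler owes $2,319.25 (running OOP $2,319.25).
#2 ($418): 25% coinsurance on $418 = $104.50. Traveler pays $104.50; OOP now $2,423.75.
#3 ($6,219): deductible met; 25% of $6,219 = $1,554.75. Traveler pays $1,554.75; OOP now $3,978.50.
#4 ($5,596): deductible met; 25% of $5,596 = $1,399. Traveler owes $1,399 (running OOP $5,377.50).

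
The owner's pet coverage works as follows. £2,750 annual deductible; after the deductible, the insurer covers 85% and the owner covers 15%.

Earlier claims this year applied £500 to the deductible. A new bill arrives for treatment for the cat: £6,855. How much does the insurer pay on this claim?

Remaining deductible: £2,750 − £500 = £2,250.
After the £2,250 deductible portion, £6,855 − £2,250 = £4,605 is subject to coinsurance.
Coinsurance: £4,605 × 15% = £690.75.
Owner responsibility: £2,250 + £690.75 = £2,940.75.
Insurer pays the balance: £6,855 − £2,940.75 = £3,914.25.

£3,914.25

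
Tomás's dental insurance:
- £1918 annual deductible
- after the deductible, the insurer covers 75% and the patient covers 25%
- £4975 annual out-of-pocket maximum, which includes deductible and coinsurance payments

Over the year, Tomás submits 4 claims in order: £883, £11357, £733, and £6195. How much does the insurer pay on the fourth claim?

Claim 1 — £883: entire amount goes to the deductible. Patient owes £883 (running OOP £883). Plan pays £883 − £883 = £0.
Claim 2 — £11357: £1035 finishes the deductible; £10322 goes to coinsurance; coinsurance £10322 × 25% = £2580.50. Patient pays £3615.50; OOP now £4498.50. Plan pays £11357 − £3615.50 = £7741.50.
Claim 3 — £733: 25% coinsurance on £733 = £183.25. Patient owes £183.25 (running OOP £4681.75). Insurer: £733 − £183.25 = £549.75.
Claim 4 — £6195: deductible met; 25% of £6195 = £1548.75. Adding that to £4681.75 gives £6230.50, past the £4975 cap; patient pays only £4975 − £4681.75 = £293.25. Insurer: £6195 − £293.25 = £5901.75.

£5901.75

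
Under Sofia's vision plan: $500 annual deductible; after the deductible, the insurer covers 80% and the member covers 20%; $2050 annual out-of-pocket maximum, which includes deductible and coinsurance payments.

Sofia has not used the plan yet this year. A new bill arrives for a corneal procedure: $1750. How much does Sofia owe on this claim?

$750

The full $500 deductible is still open; $500 of this bill applies to it.
After the $500 deductible portion, $1750 − $500 = $1250 is subject to coinsurance.
Member's 20% share of $1250 is $250.
That puts the member's cost at $500 + $250 = $750 before any cap.
Total out-of-pocket so far would be $0 + $750 = $750, below the $2050 cap — no reduction.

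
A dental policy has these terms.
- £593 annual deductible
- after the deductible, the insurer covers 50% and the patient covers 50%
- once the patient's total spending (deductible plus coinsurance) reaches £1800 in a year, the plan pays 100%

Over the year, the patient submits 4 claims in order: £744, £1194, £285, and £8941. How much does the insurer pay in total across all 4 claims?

£9364

Claim 1 (£744): £593 finishes the deductible; £151 goes to coinsurance; 50% of £151 = £75.50. Cost to patient: £668.50. OOP to date £668.50. Plan pays £744 − £668.50 = £75.50.
Claim 2 (£1194): deductible already satisfied, so patient's share is 50% × £1194 = £597. Patient pays £597; OOP now £1265.50. Plan pays £1194 − £597 = £597.
Claim 3 (£285): deductible already satisfied, so patient's share is 50% × £285 = £142.50. Patient pays £142.50; OOP now £1408. Plan pays £285 − £142.50 = £142.50.
Claim 4 (£8941): deductible already satisfied, so patient's share is 50% × £8941 = £4470.50. OOP would hit £5878.50 > £1800, so the cap limits the patient to £1800 − £1408 = £392. Insurer: £8941 − £392 = £8549.
Insurer total = bills − patient's total = £11164 − £1800 = £9364.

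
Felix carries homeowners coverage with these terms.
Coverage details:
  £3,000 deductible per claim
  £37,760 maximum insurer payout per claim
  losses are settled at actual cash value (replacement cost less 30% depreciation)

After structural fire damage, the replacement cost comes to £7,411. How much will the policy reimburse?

At 30% depreciation, ACV = £7,411 − £2,223.30 = £5,187.70.
Less the £3,000 deductible: £5,187.70 − £3,000 = £2,187.70.
That's under the £37,760 cap, so the insurer reimburses the full £2,187.70.

£2,187.70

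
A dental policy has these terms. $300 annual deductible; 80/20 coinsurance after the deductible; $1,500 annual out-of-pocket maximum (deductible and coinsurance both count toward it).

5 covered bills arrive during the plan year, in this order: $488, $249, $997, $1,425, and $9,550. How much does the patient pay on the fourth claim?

Bill 1, $488: $300 finishes the deductible; $188 goes to coinsurance; patient's 20% is $37.60. Cost to patient: $337.60. OOP to date $337.60.
Bill 2, $249: deductible met; 20% of $249 = $49.80. Patient pays $49.80; OOP now $387.40.
Bill 3, $997: 20% coinsurance on $997 = $199.40. Patient pays $199.40; OOP now $586.80.
Bill 4, $1,425: 20% coinsurance on $1,425 = $285. Patient pays $285; OOP now $871.80.

$285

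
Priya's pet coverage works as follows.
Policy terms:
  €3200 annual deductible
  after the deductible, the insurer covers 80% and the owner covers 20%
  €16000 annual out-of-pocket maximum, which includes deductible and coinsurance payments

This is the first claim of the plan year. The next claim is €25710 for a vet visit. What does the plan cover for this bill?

€18008

Deductible not yet touched, so the first €3200 of the bill goes to the deductible.
The remaining €22510 (= €25710 − €3200) moves to coinsurance.
Owner's 20% share of €22510 is €4502.
So the owner owes €3200 + €4502 = €7702 before any cap.
Year-to-date out-of-pocket becomes €0 + €7702 = €7702, still under the €16000 maximum, so no cap applies.
The plan picks up €25710 − €7702 = €18008.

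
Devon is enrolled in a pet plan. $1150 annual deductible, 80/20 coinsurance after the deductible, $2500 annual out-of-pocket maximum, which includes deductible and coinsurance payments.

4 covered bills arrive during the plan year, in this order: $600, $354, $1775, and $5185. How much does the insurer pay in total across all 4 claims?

$5414

Bill 1, $600: all of it applies to the deductible. Owner owes $600 (running OOP $600). Insurer: $600 − $600 = $0.
Bill 2, $354: all of it applies to the deductible. Owner pays $354; OOP now $954. Plan pays $354 − $354 = $0.
Bill 3, $1775: deductible takes $196, $1579 remains; owner's 20% is $315.80. Cost to owner: $511.80. OOP to date $1465.80. Insurer: $1775 − $511.80 = $1263.20.
Bill 4, $5185: 20% coinsurance on $5185 = $1037. That would push OOP to $2502.80, over the $2500 cap, so owner pays $2500 − $1465.80 = $1034.20. Insurer: $5185 − $1034.20 = $4150.80.
Insurer total: $0 + $0 + $1263.20 + $4150.80 = $5414.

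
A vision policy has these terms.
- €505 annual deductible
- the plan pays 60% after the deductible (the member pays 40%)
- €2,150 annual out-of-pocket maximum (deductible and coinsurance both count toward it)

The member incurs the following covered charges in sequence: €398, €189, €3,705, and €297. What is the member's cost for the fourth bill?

€118.80

Bill 1, €398: fully absorbed by the deductible. Cost to member: €398. OOP to date €398.
Bill 2, €189: €107 to deductible, leaving €82; 40% of €82 = €32.80. Cost to member: €139.80. OOP to date €537.80.
Bill 3, €3,705: 40% coinsurance on €3,705 = €1,482. Member pays €1,482; OOP now €2,019.80.
Bill 4, €297: 40% coinsurance on €297 = €118.80. Member owes €118.80 (running OOP €2,138.60).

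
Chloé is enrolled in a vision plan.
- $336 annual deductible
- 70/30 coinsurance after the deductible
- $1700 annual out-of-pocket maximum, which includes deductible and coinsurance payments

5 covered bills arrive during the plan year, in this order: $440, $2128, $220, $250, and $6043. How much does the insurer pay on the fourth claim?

Claim 1 — $440: $336 finishes the deductible; $104 goes to coinsurance; member's 30% is $31.20. Cost to member: $367.20. OOP to date $367.20. Insurer: $440 − $367.20 = $72.80.
Claim 2 — $2128: deductible already satisfied, so member's share is 30% × $2128 = $638.40. Member pays $638.40; OOP now $1005.60. Insurer: $2128 − $638.40 = $1489.60.
Claim 3 — $220: 30% coinsurance on $220 = $66. Member pays $66; OOP now $1071.60. Plan pays $220 − $66 = $154.
Claim 4 — $250: deductible already satisfied, so member's share is 30% × $250 = $75. Member pays $75; OOP now $1146.60. Plan pays $250 − $75 = $175.

$175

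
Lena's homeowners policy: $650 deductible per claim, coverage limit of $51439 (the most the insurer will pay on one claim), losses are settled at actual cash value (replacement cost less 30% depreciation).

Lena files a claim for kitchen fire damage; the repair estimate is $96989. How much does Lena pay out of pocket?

Depreciate 30%: the covered value is $96989 × 0.7 = $67892.30.
Less the $650 deductible: $67892.30 − $650 = $67242.30.
Since $67242.30 > $51439, the payout is capped at $51439.
Out of pocket: $96989 − $51439 = $45550.

$45550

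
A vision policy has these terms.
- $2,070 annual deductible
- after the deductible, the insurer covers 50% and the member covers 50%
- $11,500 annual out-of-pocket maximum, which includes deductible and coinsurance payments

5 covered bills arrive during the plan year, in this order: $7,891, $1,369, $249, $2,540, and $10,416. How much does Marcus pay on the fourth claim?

$1,270

Claim 1 ($7,891): $2,070 finishes the deductible; $5,821 goes to coinsurance; member's 50% is $2,910.50. Member owes $4,980.50 (running OOP $4,980.50).
Claim 2 ($1,369): deductible met; 50% of $1,369 = $684.50. Cost to member: $684.50. OOP to date $5,665.
Claim 3 ($249): deductible already satisfied, so member's share is 50% × $249 = $124.50. Member pays $124.50; OOP now $5,789.50.
Claim 4 ($2,540): deductible already satisfied, so member's share is 50% × $2,540 = $1,270. Member owes $1,270 (running OOP $7,059.50).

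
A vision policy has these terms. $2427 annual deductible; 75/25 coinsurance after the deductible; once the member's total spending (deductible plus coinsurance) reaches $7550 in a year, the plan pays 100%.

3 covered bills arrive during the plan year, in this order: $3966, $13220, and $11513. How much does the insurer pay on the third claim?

$10079.75

Claim 1 — $3966: deductible takes $2427, $1539 remains; 25% of $1539 = $384.75. Member pays $2811.75; OOP now $2811.75. Plan pays $3966 − $2811.75 = $1154.25.
Claim 2 — $13220: 25% coinsurance on $13220 = $3305. Member pays $3305; OOP now $6116.75. Plan pays $13220 − $3305 = $9915.
Claim 3 — $11513: 25% coinsurance on $11513 = $2878.25. That would push OOP to $8995, over the $7550 cap, so member pays $7550 − $6116.75 = $1433.25. Insurer: $11513 − $1433.25 = $10079.75.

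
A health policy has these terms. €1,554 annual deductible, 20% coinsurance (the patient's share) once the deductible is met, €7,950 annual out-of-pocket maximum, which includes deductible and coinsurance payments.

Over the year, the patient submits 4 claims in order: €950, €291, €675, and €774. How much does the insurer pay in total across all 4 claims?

#1 (€950): fully absorbed by the deductible. Patient owes €950 (running OOP €950). Plan pays €950 − €950 = €0.
#2 (€291): fully absorbed by the deductible. Patient owes €291 (running OOP €1,241). Plan pays €291 − €291 = €0.
#3 (€675): €313 finishes the deductible; €362 goes to coinsurance; 20% of €362 = €72.40. Patient owes €385.40 (running OOP €1,626.40). Insurer: €675 − €385.40 = €289.60.
#4 (€774): 20% coinsurance on €774 = €154.80. Patient owes €154.80 (running OOP €1,781.20). Insurer: €774 − €154.80 = €619.20.
Insurer total: €0 + €0 + €289.60 + €619.20 = €908.80.

€908.80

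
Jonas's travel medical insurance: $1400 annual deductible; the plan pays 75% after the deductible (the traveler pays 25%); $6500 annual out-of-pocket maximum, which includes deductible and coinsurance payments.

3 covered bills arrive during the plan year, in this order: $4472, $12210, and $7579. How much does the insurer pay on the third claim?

Bill 1, $4472: $1400 to deductible, leaving $3072; traveler's 25% is $768. Traveler pays $2168; OOP now $2168. Insurer: $4472 − $2168 = $2304.
Bill 2, $12210: deductible already satisfied, so traveler's share is 25% × $12210 = $3052.50. Cost to traveler: $3052.50. OOP to date $5220.50. Insurer: $12210 − $3052.50 = $9157.50.
Bill 3, $7579: deductible already satisfied, so traveler's share is 25% × $7579 = $1894.75. OOP would hit $7115.25 > $6500, so the cap limits the traveler to $6500 − $5220.50 = $1279.50. Insurer: $7579 − $1279.50 = $6299.50.

$6299.50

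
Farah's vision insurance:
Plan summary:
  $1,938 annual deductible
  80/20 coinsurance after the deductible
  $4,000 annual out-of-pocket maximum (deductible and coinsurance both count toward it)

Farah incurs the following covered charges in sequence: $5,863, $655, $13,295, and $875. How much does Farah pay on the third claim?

Claim 1 ($5,863): $1,938 to deductible, leaving $3,925; member's 20% is $785. Member pays $2,723; OOP now $2,723.
Claim 2 ($655): deductible met; 20% of $655 = $131. Member pays $131; OOP now $2,854.
Claim 3 ($13,295): deductible already satisfied, so member's share is 20% × $13,295 = $2,659. OOP would hit $5,513 > $4,000, so the cap limits the member to $4,000 − $2,854 = $1,146.

$1,146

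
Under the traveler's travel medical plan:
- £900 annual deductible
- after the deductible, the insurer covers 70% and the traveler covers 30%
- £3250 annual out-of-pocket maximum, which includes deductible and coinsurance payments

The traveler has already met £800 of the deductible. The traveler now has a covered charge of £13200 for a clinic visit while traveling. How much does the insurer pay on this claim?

£10750

Deductible still to meet: £900 − £800 = £100.
That leaves £13200 − £100 = £13100 for coinsurance.
Traveler's 30% share of £13100 is £3930.
That puts the traveler's cost at £100 + £3930 = £4030 before any cap.
Adding £4030 to the £800 already spent would give £4830, which exceeds the £3250 cap; the traveler pays just £3250 − £800 = £2450.
The insurer covers the remainder: £13200 − £2450 = £10750.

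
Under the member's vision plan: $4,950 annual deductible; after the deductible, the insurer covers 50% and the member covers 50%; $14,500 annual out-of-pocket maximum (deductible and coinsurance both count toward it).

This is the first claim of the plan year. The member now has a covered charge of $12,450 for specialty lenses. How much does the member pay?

$8,700

The full $4,950 deductible is still open; $4,950 of this bill applies to it.
The remaining $7,500 (= $12,450 − $4,950) moves to coinsurance.
50% of $7,500 = $3,750 falls to the member.
So the member owes $4,950 + $3,750 = $8,700 before any cap.
Year-to-date out-of-pocket becomes $0 + $8,700 = $8,700, still under the $14,500 maximum, so no cap applies.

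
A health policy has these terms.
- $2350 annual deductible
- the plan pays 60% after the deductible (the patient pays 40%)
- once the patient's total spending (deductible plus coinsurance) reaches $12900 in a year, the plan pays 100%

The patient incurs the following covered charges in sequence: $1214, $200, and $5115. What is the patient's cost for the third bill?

$2607.60

Claim 1 ($1214): all of it applies to the deductible. Cost to patient: $1214. OOP to date $1214.
Claim 2 ($200): entire amount goes to the deductible. Patient owes $200 (running OOP $1414).
Claim 3 ($5115): deductible takes $936, $4179 remains; 40% of $4179 = $1671.60. Patient pays $2607.60; OOP now $4021.60.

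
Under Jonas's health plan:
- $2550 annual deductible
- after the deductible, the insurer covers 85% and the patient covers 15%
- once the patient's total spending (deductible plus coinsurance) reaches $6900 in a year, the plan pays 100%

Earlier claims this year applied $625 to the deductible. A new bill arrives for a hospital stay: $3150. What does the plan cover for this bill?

$1041.25

Remaining deductible: $2550 − $625 = $1925.
That leaves $3150 − $1925 = $1225 for coinsurance.
Coinsurance: $1225 × 15% = $183.75.
That puts the patient's cost at $1925 + $183.75 = $2108.75 before any cap.
Total out-of-pocket so far would be $625 + $2108.75 = $2733.75, below the $6900 cap — no reduction.
The insurer covers the remainder: $3150 − $2108.75 = $1041.25.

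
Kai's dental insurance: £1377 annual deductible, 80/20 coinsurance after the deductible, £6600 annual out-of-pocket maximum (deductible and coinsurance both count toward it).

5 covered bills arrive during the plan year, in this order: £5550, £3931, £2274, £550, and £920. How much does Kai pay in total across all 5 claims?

£3746.60

Bill 1, £5550: £1377 finishes the deductible; £4173 goes to coinsurance; patient's 20% is £834.60. Patient pays £2211.60; OOP now £2211.60.
Bill 2, £3931: deductible met; 20% of £3931 = £786.20. Patient pays £786.20; OOP now £2997.80.
Bill 3, £2274: deductible met; 20% of £2274 = £454.80. Cost to patient: £454.80. OOP to date £3452.60.
Bill 4, £550: deductible already satisfied, so patient's share is 20% × £550 = £110. Patient pays £110; OOP now £3562.60.
Bill 5, £920: deductible met; 20% of £920 = £184. Cost to patient: £184. OOP to date £3746.60.
Summing the patient's payments: £2211.60 + £786.20 + £454.80 + £110 + £184 = £3746.60.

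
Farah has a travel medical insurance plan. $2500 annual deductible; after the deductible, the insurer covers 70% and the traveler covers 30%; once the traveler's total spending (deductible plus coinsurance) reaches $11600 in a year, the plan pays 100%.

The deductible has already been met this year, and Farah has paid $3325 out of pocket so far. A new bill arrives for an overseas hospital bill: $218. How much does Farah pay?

With the deductible met, the entire $218 is subject to coinsurance.
30% of $218 = $65.40 falls to the traveler.
Cumulative spending $3325 + $65.40 = $3390.40 stays under the $11600 maximum.

$65.40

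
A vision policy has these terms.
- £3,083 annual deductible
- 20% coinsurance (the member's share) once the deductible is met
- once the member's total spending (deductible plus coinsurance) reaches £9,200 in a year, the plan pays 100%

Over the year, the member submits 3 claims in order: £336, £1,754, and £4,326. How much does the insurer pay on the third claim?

Claim 1 (£336): entire amount goes to the deductible. Cost to member: £336. OOP to date £336. Plan pays £336 − £336 = £0.
Claim 2 (£1,754): all of it applies to the deductible. Member pays £1,754; OOP now £2,090. Plan pays £1,754 − £1,754 = £0.
Claim 3 (£4,326): £993 to deductible, leaving £3,333; member's 20% is £666.60. Member owes £1,659.60 (running OOP £3,749.60). Insurer: £4,326 − £1,659.60 = £2,666.40.

£2,666.40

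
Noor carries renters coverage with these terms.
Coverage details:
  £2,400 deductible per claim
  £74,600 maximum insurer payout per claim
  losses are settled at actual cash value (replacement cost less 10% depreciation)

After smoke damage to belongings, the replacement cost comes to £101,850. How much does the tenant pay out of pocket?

Actual cash value after 10% depreciation: £101,850 × 90% = £91,665.
After the deductible, £91,665 − £2,400 = £89,265 remains.
The £74,600 per-incident cap binds; insurer pays £74,600.
Tenant's share is the uncovered remainder: £101,850 − £74,600 = £27,250.

£27,250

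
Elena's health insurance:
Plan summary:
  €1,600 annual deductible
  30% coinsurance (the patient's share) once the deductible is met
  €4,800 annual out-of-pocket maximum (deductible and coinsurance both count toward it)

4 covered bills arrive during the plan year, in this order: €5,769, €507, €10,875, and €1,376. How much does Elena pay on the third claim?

Claim 1 — €5,769: €1,600 to deductible, leaving €4,169; patient's 30% is €1,250.70. Patient owes €2,850.70 (running OOP €2,850.70).
Claim 2 — €507: 30% coinsurance on €507 = €152.10. Patient owes €152.10 (running OOP €3,002.80).
Claim 3 — €10,875: 30% coinsurance on €10,875 = €3,262.50. Adding that to €3,002.80 gives €6,265.30, past the €4,800 cap; patient pays only €4,800 − €3,002.80 = €1,797.20.

€1,797.20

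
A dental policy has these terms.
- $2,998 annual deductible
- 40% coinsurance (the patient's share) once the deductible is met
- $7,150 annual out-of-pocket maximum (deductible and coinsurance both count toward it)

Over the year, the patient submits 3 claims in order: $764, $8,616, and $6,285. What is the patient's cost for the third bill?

$1,599.20

Claim 1 ($764): entire amount goes to the deductible. Patient owes $764 (running OOP $764).
Claim 2 ($8,616): $2,234 to deductible, leaving $6,382; coinsurance $6,382 × 40% = $2,552.80. Patient owes $4,786.80 (running OOP $5,550.80).
Claim 3 ($6,285): 40% coinsurance on $6,285 = $2,514. That would push OOP to $8,064.80, over the $7,150 cap, so patient pays $7,150 − $5,550.80 = $1,599.20.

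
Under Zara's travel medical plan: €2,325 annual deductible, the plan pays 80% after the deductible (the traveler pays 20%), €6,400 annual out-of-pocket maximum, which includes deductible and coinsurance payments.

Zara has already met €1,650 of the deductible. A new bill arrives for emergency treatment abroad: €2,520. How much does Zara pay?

Remaining deductible: €2,325 − €1,650 = €675.
That leaves €2,520 − €675 = €1,845 for coinsurance.
Traveler's 20% share of €1,845 is €369.
That puts the traveler's cost at €675 + €369 = €1,044 before any cap.
Year-to-date out-of-pocket becomes €1,650 + €1,044 = €2,694, still under the €6,400 maximum, so no cap applies.

€1,044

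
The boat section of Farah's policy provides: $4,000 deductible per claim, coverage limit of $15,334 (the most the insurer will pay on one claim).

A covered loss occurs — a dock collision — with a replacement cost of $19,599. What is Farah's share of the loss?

$4,265

Subtract the deductible: $19,599 − $4,000 = $15,599.
The $15,334 per-incident cap binds; insurer pays $15,334.
Out of pocket: $19,599 − $15,334 = $4,265.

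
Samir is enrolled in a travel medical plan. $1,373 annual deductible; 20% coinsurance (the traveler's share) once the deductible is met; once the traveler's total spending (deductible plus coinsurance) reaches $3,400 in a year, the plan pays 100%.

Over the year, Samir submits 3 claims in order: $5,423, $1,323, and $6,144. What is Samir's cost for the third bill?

$952.40

#1 ($5,423): $1,373 to deductible, leaving $4,050; 20% of $4,050 = $810. Traveler pays $2,183; OOP now $2,183.
#2 ($1,323): 20% coinsurance on $1,323 = $264.60. Traveler owes $264.60 (running OOP $2,447.60).
#3 ($6,144): deductible met; 20% of $6,144 = $1,228.80. That would push OOP to $3,676.40, over the $3,400 cap, so traveler pays $3,400 − $2,447.60 = $952.40.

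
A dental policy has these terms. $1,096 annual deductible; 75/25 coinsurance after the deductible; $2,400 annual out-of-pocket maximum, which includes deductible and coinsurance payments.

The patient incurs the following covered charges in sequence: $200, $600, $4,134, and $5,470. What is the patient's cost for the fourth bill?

$344.50

Claim 1 ($200): fully absorbed by the deductible. Patient pays $200; OOP now $200.
Claim 2 ($600): fully absorbed by the deductible. Patient owes $600 (running OOP $800).
Claim 3 ($4,134): $296 finishes the deductible; $3,838 goes to coinsurance; coinsurance $3,838 × 25% = $959.50. Patient pays $1,255.50; OOP now $2,055.50.
Claim 4 ($5,470): 25% coinsurance on $5,470 = $1,367.50. That would push OOP to $3,423, over the $2,400 cap, so patient pays $2,400 − $2,055.50 = $344.50.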